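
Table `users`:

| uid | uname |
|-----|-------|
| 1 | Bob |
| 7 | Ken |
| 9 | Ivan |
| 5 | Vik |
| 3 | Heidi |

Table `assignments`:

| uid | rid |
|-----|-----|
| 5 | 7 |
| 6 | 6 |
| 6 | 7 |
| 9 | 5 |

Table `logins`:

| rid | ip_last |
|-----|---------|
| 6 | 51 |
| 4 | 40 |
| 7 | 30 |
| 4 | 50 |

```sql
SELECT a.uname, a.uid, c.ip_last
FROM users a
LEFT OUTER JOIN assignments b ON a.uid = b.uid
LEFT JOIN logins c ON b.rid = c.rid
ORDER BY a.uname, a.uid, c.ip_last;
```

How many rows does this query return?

5

Step 1 — a LEFT JOIN b on uid → 5 row(s).
Then LEFT JOIN `logins c` on rid: each of those 5 rows is kept; rows whose b.rid has no match in c get NULL for c's columns.
Result: 5 row(s).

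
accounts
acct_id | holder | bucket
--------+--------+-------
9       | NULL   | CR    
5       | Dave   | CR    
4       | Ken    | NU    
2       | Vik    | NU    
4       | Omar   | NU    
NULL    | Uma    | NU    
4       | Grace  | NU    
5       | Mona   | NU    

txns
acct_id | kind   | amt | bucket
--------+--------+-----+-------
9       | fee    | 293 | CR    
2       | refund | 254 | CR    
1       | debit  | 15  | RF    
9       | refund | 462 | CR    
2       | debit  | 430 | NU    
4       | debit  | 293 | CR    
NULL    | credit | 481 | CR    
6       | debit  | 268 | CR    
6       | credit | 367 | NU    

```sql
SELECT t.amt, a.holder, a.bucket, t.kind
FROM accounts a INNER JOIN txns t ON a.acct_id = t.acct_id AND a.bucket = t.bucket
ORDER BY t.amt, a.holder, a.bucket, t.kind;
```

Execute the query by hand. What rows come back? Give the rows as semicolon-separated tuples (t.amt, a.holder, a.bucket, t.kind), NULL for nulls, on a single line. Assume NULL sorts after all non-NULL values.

INNER JOIN keeps only pairs where the ON condition holds.
Matching on a.acct_id = t.acct_id AND a.bucket = t.bucket. A NULL in a compared column never satisfies the condition.
- acct_id=9, bucket=CR: 2 matching t row(s), so 2 row(s) emitted.
- acct_id=5, bucket=CR: no matching t row, dropped.
- acct_id=4, bucket=NU: no matching t row, dropped.
- acct_id=2, bucket=NU: 1 matching t row(s), so 1 row(s) emitted.
- acct_id=4, bucket=NU: no matching t row, dropped.
- acct_id=NULL, bucket=NU: no matching t row, dropped.
- acct_id=4, bucket=NU: no matching t row, dropped.
- acct_id=5, bucket=NU: no matching t row, dropped.
After projecting and ordering:
t.amt | a.holder | a.bucket | t.kind
293 | NULL | CR | fee
430 | Vik | NU | debit
462 | NULL | CR | refund

(293, NULL, CR, fee); (430, Vik, NU, debit); (462, NULL, CR, refund)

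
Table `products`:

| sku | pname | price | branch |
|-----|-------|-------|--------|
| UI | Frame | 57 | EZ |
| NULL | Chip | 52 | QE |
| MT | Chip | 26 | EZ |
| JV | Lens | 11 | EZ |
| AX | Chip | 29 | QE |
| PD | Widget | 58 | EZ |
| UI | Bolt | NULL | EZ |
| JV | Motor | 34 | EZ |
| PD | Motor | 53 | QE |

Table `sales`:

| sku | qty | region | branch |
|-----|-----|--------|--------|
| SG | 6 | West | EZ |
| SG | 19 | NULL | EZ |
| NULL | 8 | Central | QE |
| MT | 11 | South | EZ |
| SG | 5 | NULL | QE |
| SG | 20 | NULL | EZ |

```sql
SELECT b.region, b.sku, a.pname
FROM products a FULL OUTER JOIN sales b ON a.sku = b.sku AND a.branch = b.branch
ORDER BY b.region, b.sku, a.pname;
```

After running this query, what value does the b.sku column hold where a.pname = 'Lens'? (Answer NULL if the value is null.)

FULL OUTER JOIN keeps every row from both sides; unmatched rows get NULL for the other side's columns.
Matching on a.sku = b.sku AND a.branch = b.branch. A NULL in a compared column never satisfies the condition.
- a (sku=UI, branch=EZ) has no partner → padded with NULL.
- a (sku=NULL, branch=QE) has no partner → padded with NULL.
- a (sku=MT, branch=EZ) pairs with 1 row(s) of b.
- a (sku=JV, branch=EZ) has no partner → padded with NULL.
- a (sku=AX, branch=QE) has no partner → padded with NULL.
- a (sku=PD, branch=EZ) has no partner → padded with NULL.
- a (sku=UI, branch=EZ) has no partner → padded with NULL.
- a (sku=JV, branch=EZ) has no partner → padded with NULL.
- a (sku=PD, branch=QE) has no partner → padded with NULL.
- 5 row(s) from b found no a partner → padded with NULL.

NULL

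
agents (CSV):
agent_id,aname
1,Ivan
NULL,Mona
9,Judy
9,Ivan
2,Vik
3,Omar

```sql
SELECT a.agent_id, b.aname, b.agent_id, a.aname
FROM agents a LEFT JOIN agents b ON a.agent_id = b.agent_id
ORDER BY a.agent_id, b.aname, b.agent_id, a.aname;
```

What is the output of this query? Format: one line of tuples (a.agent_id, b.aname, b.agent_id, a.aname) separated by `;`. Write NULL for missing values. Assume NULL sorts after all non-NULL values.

(1, Ivan, 1, Ivan); (2, Vik, 2, Vik); (3, Omar, 3, Omar); (9, Ivan, 9, Ivan); (9, Ivan, 9, Judy); (9, Judy, 9, Ivan); (9, Judy, 9, Judy); (NULL, NULL, NULL, Mona)

LEFT JOIN keeps every row from `agents a`; unmatched rows get NULL for `agents b`'s columns.
Matching on a.agent_id = b.agent_id. A NULL in a compared column never satisfies the condition.
- a[0] agent_id=1 → 1 match(es) in b → 1 row(s).
- a[1] agent_id=NULL → no match; kept with NULLs on the b side.
- a[2] agent_id=9 → 2 match(es) in b → 2 row(s).
- a[3] agent_id=9 → 2 match(es) in b → 2 row(s).
- a[4] agent_id=2 → 1 match(es) in b → 1 row(s).
- a[5] agent_id=3 → 1 match(es) in b → 1 row(s).
After projecting and ordering:
a.agent_id | b.aname | b.agent_id | a.aname
1 | Ivan | 1 | Ivan
2 | Vik | 2 | Vik
3 | Omar | 3 | Omar
9 | Ivan | 9 | Ivan
9 | Ivan | 9 | Judy
9 | Judy | 9 | Ivan
9 | Judy | 9 | Judy
NULL | NULL | NULL | Mona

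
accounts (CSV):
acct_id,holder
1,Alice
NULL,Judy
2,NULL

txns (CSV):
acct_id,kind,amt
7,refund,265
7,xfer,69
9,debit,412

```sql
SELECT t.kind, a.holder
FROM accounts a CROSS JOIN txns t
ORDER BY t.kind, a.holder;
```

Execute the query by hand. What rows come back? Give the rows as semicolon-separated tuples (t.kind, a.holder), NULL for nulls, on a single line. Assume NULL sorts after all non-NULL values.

(debit, Alice); (debit, Judy); (debit, NULL); (refund, Alice); (refund, Judy); (refund, NULL); (xfer, Alice); (xfer, Judy); (xfer, NULL)

CROSS JOIN pairs every row of `accounts` with every row of `txns`: 3 × 3 = 9 rows.
After projecting and ordering:
t.kind | a.holder
debit | Alice
debit | Judy
debit | NULL
refund | Alice
refund | Judy
refund | NULL
xfer | Alice
xfer | Judy
xfer | NULL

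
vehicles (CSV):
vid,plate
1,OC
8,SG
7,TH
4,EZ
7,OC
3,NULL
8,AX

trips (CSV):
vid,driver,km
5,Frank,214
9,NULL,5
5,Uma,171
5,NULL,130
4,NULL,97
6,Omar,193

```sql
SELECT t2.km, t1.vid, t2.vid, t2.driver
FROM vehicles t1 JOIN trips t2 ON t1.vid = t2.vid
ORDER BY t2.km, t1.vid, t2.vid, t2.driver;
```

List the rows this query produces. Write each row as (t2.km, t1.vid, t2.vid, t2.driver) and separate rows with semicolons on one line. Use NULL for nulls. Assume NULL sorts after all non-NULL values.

(97, 4, 4, NULL)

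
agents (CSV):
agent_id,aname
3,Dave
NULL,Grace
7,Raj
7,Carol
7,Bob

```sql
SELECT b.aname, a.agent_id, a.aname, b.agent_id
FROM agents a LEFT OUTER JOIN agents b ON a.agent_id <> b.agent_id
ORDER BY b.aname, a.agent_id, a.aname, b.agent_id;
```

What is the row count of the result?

7

LEFT JOIN keeps every row from `agents a`; unmatched rows get NULL for `agents b`'s columns.
Matching on a.agent_id <> b.agent_id. A NULL in a compared column never satisfies the condition.
Matched pairs: 6; unmatched a rows kept: 1.
Total: 6 matched + 1 padded = 7 rows.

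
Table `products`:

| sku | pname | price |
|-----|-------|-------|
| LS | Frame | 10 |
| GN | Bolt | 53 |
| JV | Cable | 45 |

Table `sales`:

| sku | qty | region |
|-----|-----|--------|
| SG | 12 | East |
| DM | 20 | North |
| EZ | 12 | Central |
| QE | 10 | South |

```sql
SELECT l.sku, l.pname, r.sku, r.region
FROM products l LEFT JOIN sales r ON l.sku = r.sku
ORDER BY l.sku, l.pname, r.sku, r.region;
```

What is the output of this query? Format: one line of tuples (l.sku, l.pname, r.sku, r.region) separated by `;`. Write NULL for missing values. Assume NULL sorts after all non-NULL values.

LEFT JOIN keeps every row from `products`; unmatched rows get NULL for `sales`'s columns.
Matching on l.sku = r.sku.
Matched pairs: 0; unmatched l rows kept: 3.

(GN, Bolt, NULL, NULL); (JV, Cable, NULL, NULL); (LS, Frame, NULL, NULL)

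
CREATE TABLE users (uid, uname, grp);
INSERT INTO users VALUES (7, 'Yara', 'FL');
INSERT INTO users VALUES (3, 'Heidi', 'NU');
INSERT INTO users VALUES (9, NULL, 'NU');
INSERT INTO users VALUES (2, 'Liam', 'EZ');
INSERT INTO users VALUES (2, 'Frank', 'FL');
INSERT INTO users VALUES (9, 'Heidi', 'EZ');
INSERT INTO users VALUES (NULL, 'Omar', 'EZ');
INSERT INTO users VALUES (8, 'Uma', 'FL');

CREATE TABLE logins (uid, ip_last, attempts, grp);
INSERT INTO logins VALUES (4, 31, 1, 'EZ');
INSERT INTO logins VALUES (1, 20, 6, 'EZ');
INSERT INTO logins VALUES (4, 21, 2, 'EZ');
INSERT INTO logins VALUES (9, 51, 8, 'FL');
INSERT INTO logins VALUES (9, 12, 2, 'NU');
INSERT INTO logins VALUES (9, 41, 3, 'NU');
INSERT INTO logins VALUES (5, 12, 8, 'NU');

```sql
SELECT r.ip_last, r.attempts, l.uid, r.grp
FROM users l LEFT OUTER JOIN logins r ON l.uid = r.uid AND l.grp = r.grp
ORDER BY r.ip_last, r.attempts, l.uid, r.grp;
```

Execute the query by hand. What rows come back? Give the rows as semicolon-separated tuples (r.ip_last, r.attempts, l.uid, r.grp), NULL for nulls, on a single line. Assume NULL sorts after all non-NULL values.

(12, 2, 9, NU); (41, 3, 9, NU); (NULL, NULL, 2, NULL); (NULL, NULL, 2, NULL); (NULL, NULL, 3, NULL); (NULL, NULL, 7, NULL); (NULL, NULL, 8, NULL); (NULL, NULL, 9, NULL); (NULL, NULL, NULL, NULL)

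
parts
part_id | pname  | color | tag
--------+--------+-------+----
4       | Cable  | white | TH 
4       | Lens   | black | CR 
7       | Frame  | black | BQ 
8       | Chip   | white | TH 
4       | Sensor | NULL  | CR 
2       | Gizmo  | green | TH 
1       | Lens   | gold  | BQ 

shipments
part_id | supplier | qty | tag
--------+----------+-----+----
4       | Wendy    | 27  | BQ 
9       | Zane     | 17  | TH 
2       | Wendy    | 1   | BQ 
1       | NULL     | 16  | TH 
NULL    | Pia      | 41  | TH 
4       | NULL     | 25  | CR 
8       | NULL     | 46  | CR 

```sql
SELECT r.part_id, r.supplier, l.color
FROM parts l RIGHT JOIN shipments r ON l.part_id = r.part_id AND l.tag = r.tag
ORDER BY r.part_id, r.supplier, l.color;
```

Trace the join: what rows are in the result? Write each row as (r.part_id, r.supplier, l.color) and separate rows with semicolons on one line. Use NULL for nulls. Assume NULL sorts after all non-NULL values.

(1, NULL, NULL); (2, Wendy, NULL); (4, Wendy, NULL); (4, NULL, black); (4, NULL, NULL); (8, NULL, NULL); (9, Zane, NULL); (NULL, Pia, NULL)

RIGHT JOIN keeps every row from `shipments`; unmatched rows get NULL for `parts`'s columns.
Matching on l.part_id = r.part_id AND l.tag = r.tag. A NULL in a compared column never satisfies the condition.
Matched pairs: 2; unmatched r rows kept: 6.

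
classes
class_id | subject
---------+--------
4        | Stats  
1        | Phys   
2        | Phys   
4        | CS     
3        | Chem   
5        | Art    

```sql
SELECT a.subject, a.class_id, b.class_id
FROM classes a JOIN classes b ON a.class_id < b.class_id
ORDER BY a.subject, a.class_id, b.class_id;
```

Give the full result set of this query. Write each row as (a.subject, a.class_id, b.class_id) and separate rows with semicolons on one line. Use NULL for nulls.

(CS, 4, 5); (Chem, 3, 4); (Chem, 3, 4); (Chem, 3, 5); (Phys, 1, 2); (Phys, 1, 3); (Phys, 1, 4); (Phys, 1, 4); (Phys, 1, 5); (Phys, 2, 3); (Phys, 2, 4); (Phys, 2, 4); (Phys, 2, 5); (Stats, 4, 5)

INNER JOIN keeps only pairs where the ON condition holds.
Matching on a.class_id < b.class_id.
- a (class_id=4) pairs with 1 row(s) of b.
- a (class_id=1) pairs with 5 row(s) of b.
- a (class_id=2) pairs with 4 row(s) of b.
- a (class_id=4) pairs with 1 row(s) of b.
- a (class_id=3) pairs with 3 row(s) of b.
- a (class_id=5) has no partner → excluded.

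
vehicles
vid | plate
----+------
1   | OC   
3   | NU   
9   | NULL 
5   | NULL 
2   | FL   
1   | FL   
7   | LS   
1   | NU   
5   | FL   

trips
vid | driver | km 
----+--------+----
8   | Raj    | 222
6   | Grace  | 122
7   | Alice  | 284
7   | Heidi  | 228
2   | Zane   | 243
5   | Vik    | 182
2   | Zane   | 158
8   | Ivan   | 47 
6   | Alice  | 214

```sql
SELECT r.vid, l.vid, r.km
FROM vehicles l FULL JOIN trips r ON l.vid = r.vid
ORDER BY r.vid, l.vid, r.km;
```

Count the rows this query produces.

FULL OUTER JOIN keeps every row from both sides; unmatched rows get NULL for the other side's columns.
Matching on l.vid = r.vid.
- l[0] vid=1 → no match; kept with NULLs on the r side.
- l[1] vid=3 → no match; kept with NULLs on the r side.
- l[2] vid=9 → no match; kept with NULLs on the r side.
- l[3] vid=5 → 1 match(es) in r → 1 row(s).
- l[4] vid=2 → 2 match(es) in r → 2 row(s).
- l[5] vid=1 → no match; kept with NULLs on the r side.
- l[6] vid=7 → 2 match(es) in r → 2 row(s).
- l[7] vid=1 → no match; kept with NULLs on the r side.
- l[8] vid=5 → 1 match(es) in r → 1 row(s).
- 4 r row(s) had no l match → kept, l columns NULL.
Total: 6 matched + 9 padded = 15 rows.

15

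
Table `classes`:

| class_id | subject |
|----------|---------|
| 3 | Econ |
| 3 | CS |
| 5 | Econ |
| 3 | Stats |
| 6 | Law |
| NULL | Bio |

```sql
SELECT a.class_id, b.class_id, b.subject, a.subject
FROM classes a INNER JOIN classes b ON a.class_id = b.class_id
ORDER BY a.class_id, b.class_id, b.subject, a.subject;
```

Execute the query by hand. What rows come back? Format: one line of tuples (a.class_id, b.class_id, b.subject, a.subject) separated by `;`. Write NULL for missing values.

INNER JOIN keeps only pairs where the ON condition holds.
Matching on a.class_id = b.class_id. A NULL in a compared column never satisfies the condition.
- a[0] class_id=3 → 3 match(es) in b → 3 row(s).
- a[1] class_id=3 → 3 match(es) in b → 3 row(s).
- a[2] class_id=5 → 1 match(es) in b → 1 row(s).
- a[3] class_id=3 → 3 match(es) in b → 3 row(s).
- a[4] class_id=6 → 1 match(es) in b → 1 row(s).
- a[5] class_id=NULL → no match; dropped.

(3, 3, CS, CS); (3, 3, CS, Econ); (3, 3, CS, Stats); (3, 3, Econ, CS); (3, 3, Econ, Econ); (3, 3, Econ, Stats); (3, 3, Stats, CS); (3, 3, Stats, Econ); (3, 3, Stats, Stats); (5, 5, Econ, Econ); (6, 6, Law, Law)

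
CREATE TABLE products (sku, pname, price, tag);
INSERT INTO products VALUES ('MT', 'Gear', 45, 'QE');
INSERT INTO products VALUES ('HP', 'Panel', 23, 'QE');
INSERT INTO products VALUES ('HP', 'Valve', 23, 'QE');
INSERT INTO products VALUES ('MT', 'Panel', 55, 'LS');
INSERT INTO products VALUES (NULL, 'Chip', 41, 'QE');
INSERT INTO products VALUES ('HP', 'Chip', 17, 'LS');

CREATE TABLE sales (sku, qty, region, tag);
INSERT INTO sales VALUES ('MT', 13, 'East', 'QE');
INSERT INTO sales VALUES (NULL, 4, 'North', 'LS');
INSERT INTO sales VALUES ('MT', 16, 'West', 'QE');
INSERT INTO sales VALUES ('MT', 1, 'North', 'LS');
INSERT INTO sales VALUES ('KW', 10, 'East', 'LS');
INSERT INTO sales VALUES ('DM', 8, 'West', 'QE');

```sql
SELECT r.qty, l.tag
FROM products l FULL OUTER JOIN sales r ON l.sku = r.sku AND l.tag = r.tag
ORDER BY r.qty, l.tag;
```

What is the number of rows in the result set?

10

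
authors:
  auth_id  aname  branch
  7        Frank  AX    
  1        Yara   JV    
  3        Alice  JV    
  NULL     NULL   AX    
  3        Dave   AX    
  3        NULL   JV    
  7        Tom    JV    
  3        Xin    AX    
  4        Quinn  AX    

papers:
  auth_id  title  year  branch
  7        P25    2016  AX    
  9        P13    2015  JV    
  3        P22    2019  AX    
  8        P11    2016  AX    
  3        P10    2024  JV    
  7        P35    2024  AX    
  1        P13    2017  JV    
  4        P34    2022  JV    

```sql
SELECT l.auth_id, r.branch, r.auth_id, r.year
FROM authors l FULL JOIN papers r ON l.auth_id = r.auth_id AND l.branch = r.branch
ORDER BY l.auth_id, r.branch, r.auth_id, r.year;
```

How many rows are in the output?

13

FULL OUTER JOIN keeps every row from both sides; unmatched rows get NULL for the other side's columns.
Matching on l.auth_id = r.auth_id AND l.branch = r.branch. A NULL in a compared column never satisfies the condition.
- l (auth_id=7, branch=AX) pairs with 2 row(s) of r.
- l (auth_id=1, branch=JV) pairs with 1 row(s) of r.
- l (auth_id=3, branch=JV) pairs with 1 row(s) of r.
- l (auth_id=NULL, branch=AX) has no partner → padded with NULL.
- l (auth_id=3, branch=AX) pairs with 1 row(s) of r.
- l (auth_id=3, branch=JV) pairs with 1 row(s) of r.
- l (auth_id=7, branch=JV) has no partner → padded with NULL.
- l (auth_id=3, branch=AX) pairs with 1 row(s) of r.
- l (auth_id=4, branch=AX) has no partner → padded with NULL.
- 3 row(s) from r found no l partner → padded with NULL.
Total: 7 matched + 6 padded = 13 rows.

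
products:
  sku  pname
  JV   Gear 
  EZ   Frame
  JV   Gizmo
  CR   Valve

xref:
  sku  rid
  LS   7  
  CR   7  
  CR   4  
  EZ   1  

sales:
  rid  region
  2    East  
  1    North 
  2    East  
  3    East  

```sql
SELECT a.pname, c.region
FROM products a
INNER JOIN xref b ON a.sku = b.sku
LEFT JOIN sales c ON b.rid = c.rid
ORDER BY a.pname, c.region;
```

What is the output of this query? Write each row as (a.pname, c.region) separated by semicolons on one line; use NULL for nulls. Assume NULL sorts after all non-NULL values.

(Frame, North); (Valve, NULL); (Valve, NULL)

Step 1 — a INNER JOIN b on sku → 3 row(s).
Then LEFT JOIN `sales c` on rid: each of those 3 rows is kept; rows whose b.rid has no match in c get NULL for c's columns.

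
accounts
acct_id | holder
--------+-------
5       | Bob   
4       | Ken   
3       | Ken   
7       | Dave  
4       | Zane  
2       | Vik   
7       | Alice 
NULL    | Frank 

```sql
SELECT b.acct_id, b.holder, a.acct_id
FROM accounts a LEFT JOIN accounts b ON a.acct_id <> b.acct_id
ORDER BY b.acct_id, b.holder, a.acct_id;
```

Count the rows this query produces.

LEFT JOIN keeps every row from `accounts a`; unmatched rows get NULL for `accounts b`'s columns.
Matching on a.acct_id <> b.acct_id. A NULL in a compared column never satisfies the condition.
- a[0] acct_id=5 → 6 match(es) in b → 6 row(s).
- a[1] acct_id=4 → 5 match(es) in b → 5 row(s).
- a[2] acct_id=3 → 6 match(es) in b → 6 row(s).
- a[3] acct_id=7 → 5 match(es) in b → 5 row(s).
- a[4] acct_id=4 → 5 match(es) in b → 5 row(s).
- a[5] acct_id=2 → 6 match(es) in b → 6 row(s).
- a[6] acct_id=7 → 5 match(es) in b → 5 row(s).
- a[7] acct_id=NULL → no match; kept with NULLs on the b side.
Total: 38 matched + 1 padded = 39 rows.

39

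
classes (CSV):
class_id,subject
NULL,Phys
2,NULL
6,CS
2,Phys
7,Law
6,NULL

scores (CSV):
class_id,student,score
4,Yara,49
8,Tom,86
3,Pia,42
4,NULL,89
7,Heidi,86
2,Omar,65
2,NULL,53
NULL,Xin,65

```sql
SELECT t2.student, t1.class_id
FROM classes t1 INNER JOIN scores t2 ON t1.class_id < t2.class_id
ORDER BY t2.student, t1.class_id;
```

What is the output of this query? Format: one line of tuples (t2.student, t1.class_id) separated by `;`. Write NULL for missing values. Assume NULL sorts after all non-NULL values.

(Heidi, 2); (Heidi, 2); (Heidi, 6); (Heidi, 6); (Pia, 2); (Pia, 2); (Tom, 2); (Tom, 2); (Tom, 6); (Tom, 6); (Tom, 7); (Yara, 2); (Yara, 2); (NULL, 2); (NULL, 2)

INNER JOIN keeps only pairs where the ON condition holds.
Matching on t1.class_id < t2.class_id. A NULL in a compared column never satisfies the condition.
Matched pairs: 15.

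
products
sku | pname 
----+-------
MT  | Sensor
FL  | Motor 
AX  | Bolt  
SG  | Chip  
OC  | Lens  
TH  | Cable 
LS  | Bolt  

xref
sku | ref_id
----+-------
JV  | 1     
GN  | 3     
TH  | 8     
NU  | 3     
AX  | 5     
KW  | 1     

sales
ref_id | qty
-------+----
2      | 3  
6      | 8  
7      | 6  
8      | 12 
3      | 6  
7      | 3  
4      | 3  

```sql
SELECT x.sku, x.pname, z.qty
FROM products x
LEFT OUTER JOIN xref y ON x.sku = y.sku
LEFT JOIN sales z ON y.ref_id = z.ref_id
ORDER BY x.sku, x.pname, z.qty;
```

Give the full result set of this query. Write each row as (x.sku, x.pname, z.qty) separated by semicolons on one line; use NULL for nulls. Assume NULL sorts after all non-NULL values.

(AX, Bolt, NULL); (FL, Motor, NULL); (LS, Bolt, NULL); (MT, Sensor, NULL); (OC, Lens, NULL); (SG, Chip, NULL); (TH, Cable, 12)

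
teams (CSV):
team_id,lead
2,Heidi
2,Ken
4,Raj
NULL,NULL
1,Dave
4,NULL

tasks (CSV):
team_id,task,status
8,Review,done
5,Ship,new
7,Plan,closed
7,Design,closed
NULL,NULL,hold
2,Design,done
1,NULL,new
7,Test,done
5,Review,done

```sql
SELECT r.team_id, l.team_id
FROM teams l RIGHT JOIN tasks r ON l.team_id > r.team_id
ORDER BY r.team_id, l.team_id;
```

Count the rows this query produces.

13

RIGHT JOIN keeps every row from `tasks`; unmatched rows get NULL for `teams`'s columns.
Matching on l.team_id > r.team_id. A NULL in a compared column never satisfies the condition.
Matched pairs: 6; unmatched r rows kept: 7.
Total: 6 matched + 7 padded = 13 rows.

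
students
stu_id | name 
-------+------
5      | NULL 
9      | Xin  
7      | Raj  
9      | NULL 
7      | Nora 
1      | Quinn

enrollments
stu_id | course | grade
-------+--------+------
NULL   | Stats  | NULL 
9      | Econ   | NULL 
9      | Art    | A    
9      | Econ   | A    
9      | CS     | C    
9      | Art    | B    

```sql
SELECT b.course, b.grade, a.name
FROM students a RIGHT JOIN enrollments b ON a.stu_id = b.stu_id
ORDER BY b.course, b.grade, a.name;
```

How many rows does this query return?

RIGHT JOIN keeps every row from `enrollments`; unmatched rows get NULL for `students`'s columns.
Matching on a.stu_id = b.stu_id. A NULL in a compared column never satisfies the condition.
- a row (stu_id=5): no match.
- a row (stu_id=9): matches 5 b row(s) → 5 output row(s).
- a row (stu_id=7): no match.
- a row (stu_id=9): matches 5 b row(s) → 5 output row(s).
- a row (stu_id=7): no match.
- a row (stu_id=1): no match.
- plus 1 unmatched b row(s), each kept with NULL a columns.
Total: 10 matched + 1 padded = 11 rows.

11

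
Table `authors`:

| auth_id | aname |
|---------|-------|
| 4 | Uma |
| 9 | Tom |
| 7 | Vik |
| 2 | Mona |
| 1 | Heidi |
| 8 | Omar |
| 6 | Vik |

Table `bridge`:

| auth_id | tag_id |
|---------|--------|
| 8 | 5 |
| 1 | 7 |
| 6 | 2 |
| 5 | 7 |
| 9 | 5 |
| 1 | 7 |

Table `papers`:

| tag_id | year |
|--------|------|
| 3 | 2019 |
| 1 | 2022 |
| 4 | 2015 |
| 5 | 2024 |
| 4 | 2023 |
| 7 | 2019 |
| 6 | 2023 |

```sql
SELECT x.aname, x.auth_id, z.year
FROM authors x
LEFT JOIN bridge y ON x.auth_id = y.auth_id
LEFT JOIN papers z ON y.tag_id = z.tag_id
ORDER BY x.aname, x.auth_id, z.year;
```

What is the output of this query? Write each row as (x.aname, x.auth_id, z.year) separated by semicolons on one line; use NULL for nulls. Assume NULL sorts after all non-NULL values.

(Heidi, 1, 2019); (Heidi, 1, 2019); (Mona, 2, NULL); (Omar, 8, 2024); (Tom, 9, 2024); (Uma, 4, NULL); (Vik, 6, NULL); (Vik, 7, NULL)

Joins associate left-to-right: authors LEFT JOIN bridge on auth_id gives 8 intermediate row(s).
Then LEFT JOIN `papers z` on tag_id: each of those 8 rows is kept; rows whose y.tag_id has no match in z get NULL for z's columns.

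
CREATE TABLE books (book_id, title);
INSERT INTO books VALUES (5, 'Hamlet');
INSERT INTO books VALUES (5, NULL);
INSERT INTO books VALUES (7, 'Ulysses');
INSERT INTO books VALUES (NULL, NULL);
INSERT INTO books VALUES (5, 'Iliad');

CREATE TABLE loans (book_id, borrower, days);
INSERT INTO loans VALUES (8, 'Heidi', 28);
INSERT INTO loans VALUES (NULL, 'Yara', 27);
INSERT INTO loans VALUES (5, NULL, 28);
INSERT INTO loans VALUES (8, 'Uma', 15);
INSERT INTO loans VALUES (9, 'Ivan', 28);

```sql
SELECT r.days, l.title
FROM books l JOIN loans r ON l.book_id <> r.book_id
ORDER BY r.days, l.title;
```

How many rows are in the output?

INNER JOIN keeps only pairs where the ON condition holds.
Matching on l.book_id <> r.book_id. A NULL in a compared column never satisfies the condition.
- l[0] book_id=5 → 3 match(es) in r → 3 row(s).
- l[1] book_id=5 → 3 match(es) in r → 3 row(s).
- l[2] book_id=7 → 4 match(es) in r → 4 row(s).
- l[3] book_id=NULL → no match; dropped.
- l[4] book_id=5 → 3 match(es) in r → 3 row(s).
Total: 13 rows.

13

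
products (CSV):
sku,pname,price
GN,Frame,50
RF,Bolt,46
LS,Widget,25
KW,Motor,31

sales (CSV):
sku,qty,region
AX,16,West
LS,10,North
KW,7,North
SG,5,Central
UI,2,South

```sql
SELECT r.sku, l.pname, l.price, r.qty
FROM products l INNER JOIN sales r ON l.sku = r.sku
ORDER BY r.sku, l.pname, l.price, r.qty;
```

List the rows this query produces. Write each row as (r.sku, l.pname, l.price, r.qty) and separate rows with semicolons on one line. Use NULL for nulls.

(KW, Motor, 31, 7); (LS, Widget, 25, 10)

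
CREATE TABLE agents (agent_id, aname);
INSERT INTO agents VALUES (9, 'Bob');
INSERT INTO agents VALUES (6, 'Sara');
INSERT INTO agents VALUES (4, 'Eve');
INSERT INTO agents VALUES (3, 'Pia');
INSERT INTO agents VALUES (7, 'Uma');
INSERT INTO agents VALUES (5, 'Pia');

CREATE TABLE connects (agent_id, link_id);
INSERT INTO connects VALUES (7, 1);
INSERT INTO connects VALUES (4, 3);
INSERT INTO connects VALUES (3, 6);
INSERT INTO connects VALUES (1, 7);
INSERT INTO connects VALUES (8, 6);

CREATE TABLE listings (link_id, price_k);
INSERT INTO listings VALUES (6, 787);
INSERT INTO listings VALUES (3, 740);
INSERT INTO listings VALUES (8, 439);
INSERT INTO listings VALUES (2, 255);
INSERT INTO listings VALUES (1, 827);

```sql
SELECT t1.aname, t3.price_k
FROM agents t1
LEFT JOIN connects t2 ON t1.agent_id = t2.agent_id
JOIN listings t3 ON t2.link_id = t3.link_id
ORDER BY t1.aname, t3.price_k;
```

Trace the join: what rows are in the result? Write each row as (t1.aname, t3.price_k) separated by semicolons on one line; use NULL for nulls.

(Eve, 740); (Pia, 787); (Uma, 827)

Evaluate left to right. First `agents t1 LEFT JOIN connects t2` on agent_id: 6 row(s).
Then INNER JOIN `listings t3` on link_id: keep only rows whose t2.link_id appears in t3.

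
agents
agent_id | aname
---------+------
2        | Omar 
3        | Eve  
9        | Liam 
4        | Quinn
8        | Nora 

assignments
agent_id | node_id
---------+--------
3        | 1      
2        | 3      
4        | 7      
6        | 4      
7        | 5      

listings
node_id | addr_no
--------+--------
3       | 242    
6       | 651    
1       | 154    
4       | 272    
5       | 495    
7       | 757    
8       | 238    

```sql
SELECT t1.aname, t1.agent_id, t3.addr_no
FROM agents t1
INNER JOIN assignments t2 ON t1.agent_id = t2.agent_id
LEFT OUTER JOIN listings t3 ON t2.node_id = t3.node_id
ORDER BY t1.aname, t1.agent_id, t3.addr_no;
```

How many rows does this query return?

Evaluate left to right. First `agents t1 INNER JOIN assignments t2` on agent_id: 3 row(s).
Then LEFT JOIN `listings t3` on node_id: each of those 3 rows is kept; rows whose t2.node_id has no match in t3 get NULL for t3's columns.
Result: 3 row(s).

3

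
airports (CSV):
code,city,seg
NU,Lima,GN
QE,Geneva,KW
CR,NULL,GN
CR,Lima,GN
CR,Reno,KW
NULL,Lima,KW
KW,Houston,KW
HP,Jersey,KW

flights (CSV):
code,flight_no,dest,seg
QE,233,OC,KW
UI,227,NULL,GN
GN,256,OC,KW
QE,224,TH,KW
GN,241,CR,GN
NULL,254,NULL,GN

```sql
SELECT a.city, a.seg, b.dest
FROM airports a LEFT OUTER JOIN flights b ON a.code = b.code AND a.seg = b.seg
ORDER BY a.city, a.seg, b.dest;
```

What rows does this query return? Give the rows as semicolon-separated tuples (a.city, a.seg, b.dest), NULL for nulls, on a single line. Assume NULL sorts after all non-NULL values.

(Geneva, KW, OC); (Geneva, KW, TH); (Houston, KW, NULL); (Jersey, KW, NULL); (Lima, GN, NULL); (Lima, GN, NULL); (Lima, KW, NULL); (Reno, KW, NULL); (NULL, GN, NULL)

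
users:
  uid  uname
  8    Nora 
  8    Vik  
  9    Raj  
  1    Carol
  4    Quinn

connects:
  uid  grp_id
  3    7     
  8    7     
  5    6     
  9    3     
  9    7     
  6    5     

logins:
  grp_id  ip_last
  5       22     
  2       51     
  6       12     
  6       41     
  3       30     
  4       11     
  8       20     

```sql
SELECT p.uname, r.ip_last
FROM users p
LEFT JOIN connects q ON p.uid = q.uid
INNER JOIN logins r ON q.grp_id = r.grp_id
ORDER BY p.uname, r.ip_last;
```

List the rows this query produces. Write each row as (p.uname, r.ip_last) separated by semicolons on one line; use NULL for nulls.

(Raj, 30)

Step 1 — p LEFT JOIN q on uid → 6 row(s).
Then INNER JOIN `logins r` on grp_id: keep only rows whose q.grp_id appears in r.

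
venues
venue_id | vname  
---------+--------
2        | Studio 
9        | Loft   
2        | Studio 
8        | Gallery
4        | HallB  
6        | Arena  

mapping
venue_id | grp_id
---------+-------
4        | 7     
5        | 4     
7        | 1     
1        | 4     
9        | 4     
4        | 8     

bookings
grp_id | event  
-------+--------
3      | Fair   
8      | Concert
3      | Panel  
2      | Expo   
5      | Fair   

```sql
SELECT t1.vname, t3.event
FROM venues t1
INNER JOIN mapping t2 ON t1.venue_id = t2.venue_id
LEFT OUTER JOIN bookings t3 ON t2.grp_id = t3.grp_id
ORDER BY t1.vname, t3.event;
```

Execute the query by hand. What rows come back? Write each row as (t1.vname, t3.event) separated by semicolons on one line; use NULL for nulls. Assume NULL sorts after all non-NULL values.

Evaluate left to right. First `venues t1 INNER JOIN mapping t2` on venue_id: 3 row(s).
Then LEFT JOIN `bookings t3` on grp_id: each of those 3 rows is kept; rows whose t2.grp_id has no match in t3 get NULL for t3's columns.

(HallB, Concert); (HallB, NULL); (Loft, NULL)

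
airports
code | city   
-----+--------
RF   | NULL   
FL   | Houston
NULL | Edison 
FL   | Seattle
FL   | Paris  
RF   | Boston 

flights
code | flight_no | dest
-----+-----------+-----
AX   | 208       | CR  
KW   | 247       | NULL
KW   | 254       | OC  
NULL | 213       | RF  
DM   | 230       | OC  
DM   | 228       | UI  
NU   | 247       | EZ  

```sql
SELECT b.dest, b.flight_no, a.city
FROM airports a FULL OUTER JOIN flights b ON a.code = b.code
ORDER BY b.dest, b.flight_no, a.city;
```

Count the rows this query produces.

FULL OUTER JOIN keeps every row from both sides; unmatched rows get NULL for the other side's columns.
Matching on a.code = b.code. A NULL in a compared column never satisfies the condition.
- a row (code=RF): no match → kept, b columns NULL.
- a row (code=FL): no match → kept, b columns NULL.
- a row (code=NULL): no match → kept, b columns NULL.
- a row (code=FL): no match → kept, b columns NULL.
- a row (code=FL): no match → kept, b columns NULL.
- a row (code=RF): no match → kept, b columns NULL.
- 7 row(s) from b found no a partner → padded with NULL.
Total: 0 matched + 13 padded = 13 rows.

13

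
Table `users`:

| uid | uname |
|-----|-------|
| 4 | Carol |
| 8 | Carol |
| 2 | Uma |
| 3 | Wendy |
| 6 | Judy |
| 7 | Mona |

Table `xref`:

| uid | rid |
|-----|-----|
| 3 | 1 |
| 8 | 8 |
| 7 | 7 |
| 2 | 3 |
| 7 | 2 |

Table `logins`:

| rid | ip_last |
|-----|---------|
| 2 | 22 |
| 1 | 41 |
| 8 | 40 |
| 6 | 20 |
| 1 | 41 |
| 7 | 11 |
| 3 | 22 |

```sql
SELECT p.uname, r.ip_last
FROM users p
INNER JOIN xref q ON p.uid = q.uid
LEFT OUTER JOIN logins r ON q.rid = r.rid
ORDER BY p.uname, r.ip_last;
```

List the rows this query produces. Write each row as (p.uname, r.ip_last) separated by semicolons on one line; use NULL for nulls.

(Carol, 40); (Mona, 11); (Mona, 22); (Uma, 22); (Wendy, 41); (Wendy, 41)

Joins associate left-to-right: users INNER JOIN xref on uid gives 5 intermediate row(s).
Then LEFT JOIN `logins r` on rid: each of those 5 rows is kept; rows whose q.rid has no match in r get NULL for r's columns.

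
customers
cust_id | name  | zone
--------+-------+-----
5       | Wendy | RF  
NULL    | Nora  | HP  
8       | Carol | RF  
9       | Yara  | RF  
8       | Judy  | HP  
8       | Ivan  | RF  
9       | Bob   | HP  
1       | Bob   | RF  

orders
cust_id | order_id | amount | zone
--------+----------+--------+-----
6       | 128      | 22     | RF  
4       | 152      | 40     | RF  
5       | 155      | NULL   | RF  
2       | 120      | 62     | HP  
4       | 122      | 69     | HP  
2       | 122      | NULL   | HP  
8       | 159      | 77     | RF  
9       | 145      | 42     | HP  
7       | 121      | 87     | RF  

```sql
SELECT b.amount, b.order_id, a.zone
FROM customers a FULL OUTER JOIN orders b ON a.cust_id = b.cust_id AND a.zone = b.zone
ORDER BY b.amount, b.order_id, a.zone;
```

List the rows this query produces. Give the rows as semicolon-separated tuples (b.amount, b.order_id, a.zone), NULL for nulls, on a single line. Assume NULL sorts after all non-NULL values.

(22, 128, NULL); (40, 152, NULL); (42, 145, HP); (62, 120, NULL); (69, 122, NULL); (77, 159, RF); (77, 159, RF); (87, 121, NULL); (NULL, 122, NULL); (NULL, 155, RF); (NULL, NULL, HP); (NULL, NULL, HP); (NULL, NULL, RF); (NULL, NULL, RF)

FULL OUTER JOIN keeps every row from both sides; unmatched rows get NULL for the other side's columns.
Matching on a.cust_id = b.cust_id AND a.zone = b.zone. A NULL in a compared column never satisfies the condition.
Matched pairs: 4; unmatched a rows kept: 4; unmatched b rows kept: 6.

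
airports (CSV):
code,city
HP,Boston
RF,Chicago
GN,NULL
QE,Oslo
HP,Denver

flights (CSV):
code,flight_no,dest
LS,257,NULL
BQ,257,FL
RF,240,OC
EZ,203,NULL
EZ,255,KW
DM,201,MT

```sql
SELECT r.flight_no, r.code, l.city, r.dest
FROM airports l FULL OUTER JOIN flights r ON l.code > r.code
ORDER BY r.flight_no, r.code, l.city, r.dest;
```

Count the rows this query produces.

FULL OUTER JOIN keeps every row from both sides; unmatched rows get NULL for the other side's columns.
Matching on l.code > r.code.
- l (code=HP) pairs with 4 row(s) of r.
- l (code=RF) pairs with 5 row(s) of r.
- l (code=GN) pairs with 4 row(s) of r.
- l (code=QE) pairs with 5 row(s) of r.
- l (code=HP) pairs with 4 row(s) of r.
- plus 1 unmatched r row(s), each kept with NULL l columns.
Total: 22 matched + 1 padded = 23 rows.

23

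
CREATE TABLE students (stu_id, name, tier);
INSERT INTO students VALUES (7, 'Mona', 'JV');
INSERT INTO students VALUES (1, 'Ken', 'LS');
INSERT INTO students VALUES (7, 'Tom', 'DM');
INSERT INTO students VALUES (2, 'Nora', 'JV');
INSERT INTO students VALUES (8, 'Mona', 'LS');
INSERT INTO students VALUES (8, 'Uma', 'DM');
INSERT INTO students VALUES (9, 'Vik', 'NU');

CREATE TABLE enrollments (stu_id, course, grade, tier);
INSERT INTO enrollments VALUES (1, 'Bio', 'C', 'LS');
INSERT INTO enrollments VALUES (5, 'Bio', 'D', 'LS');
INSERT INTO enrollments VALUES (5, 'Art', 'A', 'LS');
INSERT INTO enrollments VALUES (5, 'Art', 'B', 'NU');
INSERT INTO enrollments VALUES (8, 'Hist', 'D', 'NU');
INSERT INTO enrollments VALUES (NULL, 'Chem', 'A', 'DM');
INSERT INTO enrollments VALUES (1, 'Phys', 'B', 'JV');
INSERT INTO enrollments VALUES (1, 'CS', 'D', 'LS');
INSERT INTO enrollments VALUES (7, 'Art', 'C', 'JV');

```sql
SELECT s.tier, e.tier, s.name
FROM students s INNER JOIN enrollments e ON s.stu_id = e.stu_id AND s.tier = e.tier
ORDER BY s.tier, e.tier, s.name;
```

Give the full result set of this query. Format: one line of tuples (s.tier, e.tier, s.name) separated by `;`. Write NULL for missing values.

INNER JOIN keeps only pairs where the ON condition holds.
Matching on s.stu_id = e.stu_id AND s.tier = e.tier. A NULL in a compared column never satisfies the condition.
- stu_id=7, tier=JV: 1 matching e row(s), so 1 row(s) emitted.
- stu_id=1, tier=LS: 2 matching e row(s), so 2 row(s) emitted.
- stu_id=7, tier=DM: no matching e row, dropped.
- stu_id=2, tier=JV: no matching e row, dropped.
- stu_id=8, tier=LS: no matching e row, dropped.
- stu_id=8, tier=DM: no matching e row, dropped.
- stu_id=9, tier=NU: no matching e row, dropped.
After projecting and ordering:
s.tier | e.tier | s.name
JV | JV | Mona
LS | LS | Ken
LS | LS | Ken

(JV, JV, Mona); (LS, LS, Ken); (LS, LS, Ken)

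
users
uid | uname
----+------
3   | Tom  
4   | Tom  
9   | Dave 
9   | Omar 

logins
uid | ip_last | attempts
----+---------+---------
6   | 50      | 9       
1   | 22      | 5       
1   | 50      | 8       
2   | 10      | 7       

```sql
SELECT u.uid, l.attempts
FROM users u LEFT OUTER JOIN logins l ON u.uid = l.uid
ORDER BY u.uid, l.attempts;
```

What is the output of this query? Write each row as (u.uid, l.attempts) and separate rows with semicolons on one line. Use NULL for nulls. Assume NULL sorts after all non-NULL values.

(3, NULL); (4, NULL); (9, NULL); (9, NULL)

LEFT JOIN keeps every row from `users`; unmatched rows get NULL for `logins`'s columns.
Matching on u.uid = l.uid.
Matched pairs: 0; unmatched u rows kept: 4.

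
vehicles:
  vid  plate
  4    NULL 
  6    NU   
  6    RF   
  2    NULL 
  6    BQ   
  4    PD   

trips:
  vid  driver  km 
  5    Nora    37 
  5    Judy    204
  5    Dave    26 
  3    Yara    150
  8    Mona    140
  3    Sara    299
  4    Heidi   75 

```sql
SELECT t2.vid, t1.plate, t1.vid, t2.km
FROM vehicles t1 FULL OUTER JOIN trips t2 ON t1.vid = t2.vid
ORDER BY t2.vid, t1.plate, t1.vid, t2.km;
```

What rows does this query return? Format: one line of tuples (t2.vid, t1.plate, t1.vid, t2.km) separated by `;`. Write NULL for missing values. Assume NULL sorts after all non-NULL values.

(3, NULL, NULL, 150); (3, NULL, NULL, 299); (4, PD, 4, 75); (4, NULL, 4, 75); (5, NULL, NULL, 26); (5, NULL, NULL, 37); (5, NULL, NULL, 204); (8, NULL, NULL, 140); (NULL, BQ, 6, NULL); (NULL, NU, 6, NULL); (NULL, RF, 6, NULL); (NULL, NULL, 2, NULL)

FULL OUTER JOIN keeps every row from both sides; unmatched rows get NULL for the other side's columns.
Matching on t1.vid = t2.vid.
- t1[0] vid=4 → 1 match(es) in t2 → 1 row(s).
- t1[1] vid=6 → no match; kept with NULLs on the t2 side.
- t1[2] vid=6 → no match; kept with NULLs on the t2 side.
- t1[3] vid=2 → no match; kept with NULLs on the t2 side.
- t1[4] vid=6 → no match; kept with NULLs on the t2 side.
- t1[5] vid=4 → 1 match(es) in t2 → 1 row(s).
- 6 t2 row(s) had no t1 match → kept, t1 columns NULL.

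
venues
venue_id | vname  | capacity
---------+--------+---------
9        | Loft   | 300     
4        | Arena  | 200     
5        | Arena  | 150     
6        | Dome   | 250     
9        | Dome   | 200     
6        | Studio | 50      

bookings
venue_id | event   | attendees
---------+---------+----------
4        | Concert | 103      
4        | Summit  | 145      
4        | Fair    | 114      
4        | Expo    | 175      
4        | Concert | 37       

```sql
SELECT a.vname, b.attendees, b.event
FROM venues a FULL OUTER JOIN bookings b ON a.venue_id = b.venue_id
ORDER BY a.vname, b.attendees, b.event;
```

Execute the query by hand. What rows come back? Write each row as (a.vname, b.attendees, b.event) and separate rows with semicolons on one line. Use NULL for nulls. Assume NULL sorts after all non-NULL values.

FULL OUTER JOIN keeps every row from both sides; unmatched rows get NULL for the other side's columns.
Matching on a.venue_id = b.venue_id.
Matched pairs: 5; unmatched a rows kept: 5; unmatched b rows kept: 0.

(Arena, 37, Concert); (Arena, 103, Concert); (Arena, 114, Fair); (Arena, 145, Summit); (Arena, 175, Expo); (Arena, NULL, NULL); (Dome, NULL, NULL); (Dome, NULL, NULL); (Loft, NULL, NULL); (Studio, NULL, NULL)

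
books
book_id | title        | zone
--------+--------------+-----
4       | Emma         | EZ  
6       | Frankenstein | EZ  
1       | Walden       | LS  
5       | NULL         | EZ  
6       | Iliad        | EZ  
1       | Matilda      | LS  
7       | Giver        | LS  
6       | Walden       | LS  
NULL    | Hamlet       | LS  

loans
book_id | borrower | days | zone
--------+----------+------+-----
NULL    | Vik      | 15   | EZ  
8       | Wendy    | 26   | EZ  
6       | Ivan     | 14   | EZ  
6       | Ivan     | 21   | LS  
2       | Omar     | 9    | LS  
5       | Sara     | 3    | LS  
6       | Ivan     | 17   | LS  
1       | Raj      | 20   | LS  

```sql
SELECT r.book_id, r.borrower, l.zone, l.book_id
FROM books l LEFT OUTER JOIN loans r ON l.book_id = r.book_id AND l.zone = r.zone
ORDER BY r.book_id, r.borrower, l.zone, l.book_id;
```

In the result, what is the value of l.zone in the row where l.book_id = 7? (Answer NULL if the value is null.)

LS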